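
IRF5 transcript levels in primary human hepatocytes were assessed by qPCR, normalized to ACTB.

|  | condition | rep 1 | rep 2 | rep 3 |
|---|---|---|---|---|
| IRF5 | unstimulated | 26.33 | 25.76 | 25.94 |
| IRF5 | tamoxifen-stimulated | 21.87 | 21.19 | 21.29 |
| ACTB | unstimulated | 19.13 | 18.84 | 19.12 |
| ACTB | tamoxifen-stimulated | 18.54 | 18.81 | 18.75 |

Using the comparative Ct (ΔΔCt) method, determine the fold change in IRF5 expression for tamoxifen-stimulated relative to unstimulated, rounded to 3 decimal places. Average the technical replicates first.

18.765

Mean Ct: IRF5 unstimulated 26.010; IRF5 tamoxifen-stimulated 21.450; ACTB unstimulated 19.030; ACTB tamoxifen-stimulated 18.700
ΔCt(unstimulated) = 26.010 − 19.030 = 6.980
ΔCt(tamoxifen-stimulated) = 21.450 − 18.700 = 2.750
ΔΔCt = 2.750 − 6.980 = -4.230
Fold change = 2^(−(-4.230)) = 2^4.230 = 18.7654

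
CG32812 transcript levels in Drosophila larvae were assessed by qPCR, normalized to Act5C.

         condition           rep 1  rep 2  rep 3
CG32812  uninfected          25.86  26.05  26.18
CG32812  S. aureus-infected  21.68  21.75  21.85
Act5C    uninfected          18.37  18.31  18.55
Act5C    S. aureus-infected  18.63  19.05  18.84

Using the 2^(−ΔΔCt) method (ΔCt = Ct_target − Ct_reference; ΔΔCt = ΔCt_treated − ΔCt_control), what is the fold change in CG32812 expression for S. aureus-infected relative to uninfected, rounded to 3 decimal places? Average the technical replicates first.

Mean Ct: CG32812 uninfected 26.030; CG32812 S. aureus-infected 21.760; Act5C uninfected 18.410; Act5C S. aureus-infected 18.840
ΔCt(uninfected) = 26.030 − 18.410 = 7.620
ΔCt(S. aureus-infected) = 21.760 − 18.840 = 2.920
ΔΔCt = 2.920 − 7.620 = -4.700
Fold change = 2^(−(-4.700)) = 2^4.700 = 25.9921

25.992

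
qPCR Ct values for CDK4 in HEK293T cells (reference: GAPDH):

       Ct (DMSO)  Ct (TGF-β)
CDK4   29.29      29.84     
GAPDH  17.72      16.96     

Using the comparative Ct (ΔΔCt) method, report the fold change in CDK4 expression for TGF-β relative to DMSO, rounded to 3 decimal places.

0.403

ΔCt(DMSO) = 29.290 − 17.720 = 11.570
ΔCt(TGF-β) = 29.840 − 16.960 = 12.880
ΔΔCt = 12.880 − 11.570 = 1.310
Fold change = 2^(−1.310) = 0.4033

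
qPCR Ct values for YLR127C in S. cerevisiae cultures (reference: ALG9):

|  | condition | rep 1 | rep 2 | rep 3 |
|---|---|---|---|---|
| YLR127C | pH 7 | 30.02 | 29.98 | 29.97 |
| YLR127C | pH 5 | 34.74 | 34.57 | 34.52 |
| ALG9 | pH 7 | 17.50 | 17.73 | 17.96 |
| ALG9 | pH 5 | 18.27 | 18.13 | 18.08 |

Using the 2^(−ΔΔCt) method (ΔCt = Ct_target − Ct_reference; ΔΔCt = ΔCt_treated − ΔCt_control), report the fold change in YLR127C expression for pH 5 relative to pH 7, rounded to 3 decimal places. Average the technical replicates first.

Mean Ct: YLR127C pH 7 29.990; YLR127C pH 5 34.610; ALG9 pH 7 17.730; ALG9 pH 5 18.160
ΔCt(pH 7) = 29.990 − 17.730 = 12.260
ΔCt(pH 5) = 34.610 − 18.160 = 16.450
ΔΔCt = 16.450 − 12.260 = 4.190
Fold change = 2^(−4.190) = 0.0548

0.055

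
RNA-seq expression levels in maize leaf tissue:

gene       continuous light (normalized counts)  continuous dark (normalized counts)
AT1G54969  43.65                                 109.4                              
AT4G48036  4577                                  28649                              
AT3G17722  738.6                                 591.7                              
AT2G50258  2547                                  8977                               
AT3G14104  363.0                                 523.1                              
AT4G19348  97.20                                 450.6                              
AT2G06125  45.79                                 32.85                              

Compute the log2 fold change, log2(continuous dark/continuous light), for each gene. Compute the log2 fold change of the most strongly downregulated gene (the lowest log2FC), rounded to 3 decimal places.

-0.479

log2(109.4/43.65) = 1.326  (AT1G54969)
log2(28649/4577) = 2.646  (AT4G48036)
log2(591.7/738.6) = -0.320  (AT3G17722)
log2(8977/2547) = 1.817  (AT2G50258)
log2(523.1/363.0) = 0.527  (AT3G14104)
log2(450.6/97.20) = 2.213  (AT4G19348)
log2(32.85/45.79) = -0.479  (AT2G06125)
AT2G06125 is most strongly downregulated.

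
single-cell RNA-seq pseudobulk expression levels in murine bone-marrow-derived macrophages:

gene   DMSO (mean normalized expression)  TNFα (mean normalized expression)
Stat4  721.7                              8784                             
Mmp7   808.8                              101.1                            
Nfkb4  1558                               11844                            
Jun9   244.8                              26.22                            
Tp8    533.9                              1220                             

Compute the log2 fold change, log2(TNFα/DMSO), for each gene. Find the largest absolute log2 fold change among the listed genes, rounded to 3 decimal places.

3.605

log2(8784/721.7) = 3.605  (Stat4)
log2(101.1/808.8) = -3.000  (Mmp7)
log2(11844/1558) = 2.926  (Nfkb4)
log2(26.22/244.8) = -3.223  (Jun9)
log2(1220/533.9) = 1.192  (Tp8)
The largest magnitude belongs to Stat4.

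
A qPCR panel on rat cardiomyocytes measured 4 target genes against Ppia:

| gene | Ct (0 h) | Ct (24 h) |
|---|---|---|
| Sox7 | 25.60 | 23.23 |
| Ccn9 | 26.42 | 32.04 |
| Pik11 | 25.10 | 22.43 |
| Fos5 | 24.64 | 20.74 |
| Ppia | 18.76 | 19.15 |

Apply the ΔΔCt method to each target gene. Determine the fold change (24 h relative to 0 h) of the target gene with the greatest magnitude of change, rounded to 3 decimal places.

Sox7: ΔΔCt = (23.23−19.15) − (25.60−18.76) = 4.08 − 6.84 = -2.76; fold change = 2^2.76 = 6.774
Ccn9: ΔΔCt = (32.04−19.15) − (26.42−18.76) = 12.89 − 7.66 = 5.23; fold change = 2^-5.23 = 0.027
Pik11: ΔΔCt = (22.43−19.15) − (25.10−18.76) = 3.28 − 6.34 = -3.06; fold change = 2^3.06 = 8.340
Fos5: ΔΔCt = (20.74−19.15) − (24.64−18.76) = 1.59 − 5.88 = -4.29; fold change = 2^4.29 = 19.562
Ccn9 has the largest |ΔΔCt| = 5.23.

0.027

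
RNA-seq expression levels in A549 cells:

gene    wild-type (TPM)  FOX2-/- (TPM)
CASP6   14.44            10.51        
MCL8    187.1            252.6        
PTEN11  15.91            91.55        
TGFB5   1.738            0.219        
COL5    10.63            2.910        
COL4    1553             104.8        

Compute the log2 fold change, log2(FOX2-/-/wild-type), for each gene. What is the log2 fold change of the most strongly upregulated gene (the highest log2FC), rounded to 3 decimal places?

log2(10.51/14.44) = -0.458  (CASP6)
log2(252.6/187.1) = 0.433  (MCL8)
log2(91.55/15.91) = 2.525  (PTEN11)
log2(0.219/1.738) = -2.988  (TGFB5)
log2(2.910/10.63) = -1.869  (COL5)
log2(104.8/1553) = -3.889  (COL4)
PTEN11 is most strongly upregulated.

2.525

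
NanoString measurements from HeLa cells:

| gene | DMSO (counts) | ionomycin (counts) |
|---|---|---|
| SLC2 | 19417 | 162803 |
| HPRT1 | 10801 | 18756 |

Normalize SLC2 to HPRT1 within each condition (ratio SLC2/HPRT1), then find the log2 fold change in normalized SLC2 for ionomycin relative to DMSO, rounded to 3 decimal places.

2.272

SLC2/HPRT1 (DMSO) = 19417 / 10801 = 1.7977
SLC2/HPRT1 (ionomycin) = 162803 / 18756 = 8.68
Fold change = 8.68 / 1.7977 = 4.8284
log2(4.8284) = 2.2715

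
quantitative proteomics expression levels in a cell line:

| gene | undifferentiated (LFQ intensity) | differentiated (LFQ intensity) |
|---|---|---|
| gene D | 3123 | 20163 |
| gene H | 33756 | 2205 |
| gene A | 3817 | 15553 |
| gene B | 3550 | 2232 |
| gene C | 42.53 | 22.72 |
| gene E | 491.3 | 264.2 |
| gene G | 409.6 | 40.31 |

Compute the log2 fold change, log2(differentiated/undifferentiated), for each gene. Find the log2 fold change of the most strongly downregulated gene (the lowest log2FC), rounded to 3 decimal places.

log2(20163/3123) = 2.691  (gene D)
log2(2205/33756) = -3.936  (gene H)
log2(15553/3817) = 2.027  (gene A)
log2(2232/3550) = -0.669  (gene B)
log2(22.72/42.53) = -0.905  (gene C)
log2(264.2/491.3) = -0.895  (gene E)
log2(40.31/409.6) = -3.345  (gene G)
gene H is most strongly downregulated.

-3.936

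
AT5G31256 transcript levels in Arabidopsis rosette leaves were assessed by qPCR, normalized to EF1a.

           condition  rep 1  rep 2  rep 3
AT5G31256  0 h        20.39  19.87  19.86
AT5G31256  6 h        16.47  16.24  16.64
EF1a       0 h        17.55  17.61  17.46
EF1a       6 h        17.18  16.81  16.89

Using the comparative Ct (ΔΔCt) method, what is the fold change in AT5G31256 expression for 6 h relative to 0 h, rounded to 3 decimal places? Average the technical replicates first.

8.056

Mean Ct: AT5G31256 0 h 20.040; AT5G31256 6 h 16.450; EF1a 0 h 17.540; EF1a 6 h 16.960
ΔCt(0 h) = 20.040 − 17.540 = 2.500
ΔCt(6 h) = 16.450 − 16.960 = -0.510
ΔΔCt = -0.510 − 2.500 = -3.010
Fold change = 2^(−(-3.010)) = 2^3.010 = 8.0556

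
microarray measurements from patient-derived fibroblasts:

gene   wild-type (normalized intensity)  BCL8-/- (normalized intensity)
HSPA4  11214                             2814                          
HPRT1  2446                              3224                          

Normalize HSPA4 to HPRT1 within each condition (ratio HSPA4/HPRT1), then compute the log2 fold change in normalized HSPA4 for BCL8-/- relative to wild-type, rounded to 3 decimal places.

HSPA4/HPRT1 (wild-type) = 11214 / 2446 = 4.5846
HSPA4/HPRT1 (BCL8-/-) = 2814 / 3224 = 0.87283
Fold change = 0.87283 / 4.5846 = 0.1904
log2(0.1904) = -2.3930

-2.393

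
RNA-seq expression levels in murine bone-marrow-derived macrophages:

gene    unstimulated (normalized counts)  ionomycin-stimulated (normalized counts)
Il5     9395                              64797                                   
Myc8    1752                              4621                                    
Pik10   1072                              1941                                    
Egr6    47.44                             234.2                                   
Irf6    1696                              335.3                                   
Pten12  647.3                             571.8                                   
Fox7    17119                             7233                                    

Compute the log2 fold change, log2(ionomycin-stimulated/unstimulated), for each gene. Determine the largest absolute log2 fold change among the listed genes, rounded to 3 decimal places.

log2(64797/9395) = 2.786  (Il5)
log2(4621/1752) = 1.399  (Myc8)
log2(1941/1072) = 0.856  (Pik10)
log2(234.2/47.44) = 2.304  (Egr6)
log2(335.3/1696) = -2.339  (Irf6)
log2(571.8/647.3) = -0.179  (Pten12)
log2(7233/17119) = -1.243  (Fox7)
The largest magnitude belongs to Il5.

2.786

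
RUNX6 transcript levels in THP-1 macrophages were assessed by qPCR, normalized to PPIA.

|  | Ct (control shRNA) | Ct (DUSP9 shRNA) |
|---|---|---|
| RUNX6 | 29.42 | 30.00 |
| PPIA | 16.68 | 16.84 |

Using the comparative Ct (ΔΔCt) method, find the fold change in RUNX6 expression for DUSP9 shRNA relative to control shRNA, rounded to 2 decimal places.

0.75

ΔCt(control shRNA) = 29.420 − 16.680 = 12.740
ΔCt(DUSP9 shRNA) = 30.000 − 16.840 = 13.160
ΔΔCt = 13.160 − 12.740 = 0.420
Fold change = 2^(−0.420) = 0.747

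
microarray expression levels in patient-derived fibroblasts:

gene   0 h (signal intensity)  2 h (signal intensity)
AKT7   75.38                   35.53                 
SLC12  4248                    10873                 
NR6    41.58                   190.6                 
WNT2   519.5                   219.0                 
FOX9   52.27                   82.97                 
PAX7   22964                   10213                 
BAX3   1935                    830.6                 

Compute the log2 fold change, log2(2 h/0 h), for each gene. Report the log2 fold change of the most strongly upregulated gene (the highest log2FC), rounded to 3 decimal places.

2.197

log2(35.53/75.38) = -1.085  (AKT7)
log2(10873/4248) = 1.356  (SLC12)
log2(190.6/41.58) = 2.197  (NR6)
log2(219.0/519.5) = -1.246  (WNT2)
log2(82.97/52.27) = 0.667  (FOX9)
log2(10213/22964) = -1.169  (PAX7)
log2(830.6/1935) = -1.220  (BAX3)
NR6 is most strongly upregulated.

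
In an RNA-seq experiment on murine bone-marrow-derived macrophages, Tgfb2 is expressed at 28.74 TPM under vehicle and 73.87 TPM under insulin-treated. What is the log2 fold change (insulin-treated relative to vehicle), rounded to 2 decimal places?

1.36

Fold change = 73.87 / 28.74 = 2.5703
log2(2.5703) = 1.362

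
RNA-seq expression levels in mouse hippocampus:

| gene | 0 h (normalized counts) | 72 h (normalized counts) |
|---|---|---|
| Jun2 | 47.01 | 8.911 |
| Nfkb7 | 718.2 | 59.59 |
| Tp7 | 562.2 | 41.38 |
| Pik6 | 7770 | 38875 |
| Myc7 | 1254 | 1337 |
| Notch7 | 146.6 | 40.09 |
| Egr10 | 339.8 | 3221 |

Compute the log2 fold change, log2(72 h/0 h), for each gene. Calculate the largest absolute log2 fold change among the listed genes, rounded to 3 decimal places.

log2(8.911/47.01) = -2.399  (Jun2)
log2(59.59/718.2) = -3.591  (Nfkb7)
log2(41.38/562.2) = -3.764  (Tp7)
log2(38875/7770) = 2.323  (Pik6)
log2(1337/1254) = 0.092  (Myc7)
log2(40.09/146.6) = -1.871  (Notch7)
log2(3221/339.8) = 3.245  (Egr10)
The largest magnitude belongs to Tp7.

3.764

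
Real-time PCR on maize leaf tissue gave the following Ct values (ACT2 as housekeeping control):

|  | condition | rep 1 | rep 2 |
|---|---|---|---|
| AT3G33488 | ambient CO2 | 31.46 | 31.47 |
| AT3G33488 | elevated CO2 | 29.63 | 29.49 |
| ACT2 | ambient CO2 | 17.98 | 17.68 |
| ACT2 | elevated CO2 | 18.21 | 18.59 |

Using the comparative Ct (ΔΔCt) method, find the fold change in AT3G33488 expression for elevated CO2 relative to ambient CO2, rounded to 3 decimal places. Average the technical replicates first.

Mean Ct: AT3G33488 ambient CO2 31.465; AT3G33488 elevated CO2 29.560; ACT2 ambient CO2 17.830; ACT2 elevated CO2 18.400
ΔCt(ambient CO2) = 31.465 − 17.830 = 13.635
ΔCt(elevated CO2) = 29.560 − 18.400 = 11.160
ΔΔCt = 11.160 − 13.635 = -2.475
Fold change = 2^(−(-2.475)) = 2^2.475 = 5.5597

5.560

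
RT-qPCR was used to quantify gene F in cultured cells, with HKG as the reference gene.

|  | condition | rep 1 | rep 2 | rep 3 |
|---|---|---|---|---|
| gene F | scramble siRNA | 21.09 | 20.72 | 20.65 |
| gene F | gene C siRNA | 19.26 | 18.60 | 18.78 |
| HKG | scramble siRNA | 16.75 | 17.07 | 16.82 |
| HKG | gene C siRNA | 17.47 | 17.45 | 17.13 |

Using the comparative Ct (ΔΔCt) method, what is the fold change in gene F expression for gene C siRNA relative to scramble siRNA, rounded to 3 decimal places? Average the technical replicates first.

5.315

Mean Ct: gene F scramble siRNA 20.820; gene F gene C siRNA 18.880; HKG scramble siRNA 16.880; HKG gene C siRNA 17.350
ΔCt(scramble siRNA) = 20.820 − 16.880 = 3.940
ΔCt(gene C siRNA) = 18.880 − 17.350 = 1.530
ΔΔCt = 1.530 − 3.940 = -2.410
Fold change = 2^(−(-2.410)) = 2^2.410 = 5.3147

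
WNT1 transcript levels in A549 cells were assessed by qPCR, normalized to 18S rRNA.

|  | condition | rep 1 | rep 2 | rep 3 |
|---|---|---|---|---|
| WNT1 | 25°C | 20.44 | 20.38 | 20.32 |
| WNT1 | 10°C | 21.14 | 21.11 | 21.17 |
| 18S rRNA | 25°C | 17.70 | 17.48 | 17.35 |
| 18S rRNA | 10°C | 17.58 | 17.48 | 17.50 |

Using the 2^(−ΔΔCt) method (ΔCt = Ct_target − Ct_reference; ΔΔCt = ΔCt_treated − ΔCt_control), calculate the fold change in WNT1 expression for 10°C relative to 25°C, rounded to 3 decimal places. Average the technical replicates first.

Mean Ct: WNT1 25°C 20.380; WNT1 10°C 21.140; 18S rRNA 25°C 17.510; 18S rRNA 10°C 17.520
ΔCt(25°C) = 20.380 − 17.510 = 2.870
ΔCt(10°C) = 21.140 − 17.520 = 3.620
ΔΔCt = 3.620 − 2.870 = 0.750
Fold change = 2^(−0.750) = 0.5946

0.595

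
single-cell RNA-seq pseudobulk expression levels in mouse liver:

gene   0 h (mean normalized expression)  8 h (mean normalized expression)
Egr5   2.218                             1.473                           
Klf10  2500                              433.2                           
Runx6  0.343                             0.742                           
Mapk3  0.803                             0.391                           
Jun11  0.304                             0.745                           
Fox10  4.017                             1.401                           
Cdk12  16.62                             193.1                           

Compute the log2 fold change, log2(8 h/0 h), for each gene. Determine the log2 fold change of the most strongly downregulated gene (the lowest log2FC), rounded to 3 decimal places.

-2.529

log2(1.473/2.218) = -0.591  (Egr5)
log2(433.2/2500) = -2.529  (Klf10)
log2(0.742/0.343) = 1.113  (Runx6)
log2(0.391/0.803) = -1.038  (Mapk3)
log2(0.745/0.304) = 1.293  (Jun11)
log2(1.401/4.017) = -1.520  (Fox10)
log2(193.1/16.62) = 3.538  (Cdk12)
Klf10 is most strongly downregulated.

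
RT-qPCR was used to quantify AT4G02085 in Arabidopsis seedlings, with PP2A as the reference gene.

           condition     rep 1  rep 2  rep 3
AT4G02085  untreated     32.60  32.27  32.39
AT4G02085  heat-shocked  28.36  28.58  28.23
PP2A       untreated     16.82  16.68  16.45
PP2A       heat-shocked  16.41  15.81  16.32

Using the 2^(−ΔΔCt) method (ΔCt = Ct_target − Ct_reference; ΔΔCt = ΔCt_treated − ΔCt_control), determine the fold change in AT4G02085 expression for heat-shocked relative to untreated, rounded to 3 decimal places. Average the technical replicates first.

Mean Ct: AT4G02085 untreated 32.420; AT4G02085 heat-shocked 28.390; PP2A untreated 16.650; PP2A heat-shocked 16.180
ΔCt(untreated) = 32.420 − 16.650 = 15.770
ΔCt(heat-shocked) = 28.390 − 16.180 = 12.210
ΔΔCt = 12.210 − 15.770 = -3.560
Fold change = 2^(−(-3.560)) = 2^3.560 = 11.7942

11.794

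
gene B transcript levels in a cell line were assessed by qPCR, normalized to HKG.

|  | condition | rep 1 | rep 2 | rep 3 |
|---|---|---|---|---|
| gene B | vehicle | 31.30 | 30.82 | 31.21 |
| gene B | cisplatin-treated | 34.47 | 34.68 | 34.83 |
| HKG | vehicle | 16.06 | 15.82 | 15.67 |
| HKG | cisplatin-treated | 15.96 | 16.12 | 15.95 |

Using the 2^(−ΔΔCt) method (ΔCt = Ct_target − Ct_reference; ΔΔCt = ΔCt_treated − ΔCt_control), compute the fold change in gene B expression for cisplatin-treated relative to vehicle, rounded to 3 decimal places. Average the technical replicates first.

0.095

Mean Ct: gene B vehicle 31.110; gene B cisplatin-treated 34.660; HKG vehicle 15.850; HKG cisplatin-treated 16.010
ΔCt(vehicle) = 31.110 − 15.850 = 15.260
ΔCt(cisplatin-treated) = 34.660 − 16.010 = 18.650
ΔΔCt = 18.650 − 15.260 = 3.390
Fold change = 2^(−3.390) = 0.0954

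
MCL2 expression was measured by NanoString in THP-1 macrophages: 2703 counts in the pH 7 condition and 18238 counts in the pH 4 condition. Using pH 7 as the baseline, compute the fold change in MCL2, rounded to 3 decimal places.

Fold change = 18238 / 2703 = 6.7473
MCL2 is upregulated.

6.747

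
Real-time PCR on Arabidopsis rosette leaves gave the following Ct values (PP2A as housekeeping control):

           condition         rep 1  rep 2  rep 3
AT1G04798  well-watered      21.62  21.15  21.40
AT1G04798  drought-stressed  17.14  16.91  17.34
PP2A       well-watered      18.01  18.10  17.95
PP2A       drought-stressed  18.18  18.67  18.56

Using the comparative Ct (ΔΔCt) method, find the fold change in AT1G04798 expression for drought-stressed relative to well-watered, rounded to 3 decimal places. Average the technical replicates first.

26.173

Mean Ct: AT1G04798 well-watered 21.390; AT1G04798 drought-stressed 17.130; PP2A well-watered 18.020; PP2A drought-stressed 18.470
ΔCt(well-watered) = 21.390 − 18.020 = 3.370
ΔCt(drought-stressed) = 17.130 − 18.470 = -1.340
ΔΔCt = -1.340 − 3.370 = -4.710
Fold change = 2^(−(-4.710)) = 2^4.710 = 26.1729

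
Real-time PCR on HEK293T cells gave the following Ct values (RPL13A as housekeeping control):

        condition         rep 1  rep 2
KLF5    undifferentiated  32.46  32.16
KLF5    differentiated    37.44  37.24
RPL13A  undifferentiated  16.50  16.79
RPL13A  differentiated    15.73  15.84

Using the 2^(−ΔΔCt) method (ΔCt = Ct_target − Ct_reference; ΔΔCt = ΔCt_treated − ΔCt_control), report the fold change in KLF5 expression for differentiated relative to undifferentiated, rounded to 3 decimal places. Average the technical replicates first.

Mean Ct: KLF5 undifferentiated 32.310; KLF5 differentiated 37.340; RPL13A undifferentiated 16.645; RPL13A differentiated 15.785
ΔCt(undifferentiated) = 32.310 − 16.645 = 15.665
ΔCt(differentiated) = 37.340 − 15.785 = 21.555
ΔΔCt = 21.555 − 15.665 = 5.890
Fold change = 2^(−5.890) = 0.0169

0.017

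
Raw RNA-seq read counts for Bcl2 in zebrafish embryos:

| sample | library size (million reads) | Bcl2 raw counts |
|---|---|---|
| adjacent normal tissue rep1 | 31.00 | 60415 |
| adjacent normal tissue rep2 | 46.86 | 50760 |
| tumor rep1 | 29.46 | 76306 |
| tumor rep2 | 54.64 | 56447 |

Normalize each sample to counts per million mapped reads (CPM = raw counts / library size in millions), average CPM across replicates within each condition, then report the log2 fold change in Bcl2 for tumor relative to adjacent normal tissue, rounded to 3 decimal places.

0.257

CPM(adjacent normal tissue rep1) = 60415 / 31.00 = 1948.8710
CPM(adjacent normal tissue rep2) = 50760 / 46.86 = 1083.2266
CPM(tumor rep1) = 76306 / 29.46 = 2590.1561
CPM(tumor rep2) = 56447 / 54.64 = 1033.0710
mean CPM(adjacent normal tissue) = 1516.0488; mean CPM(tumor) = 1811.6136
Fold change = 1811.6136 / 1516.0488 = 1.19496
log2(1.19496) = 0.2570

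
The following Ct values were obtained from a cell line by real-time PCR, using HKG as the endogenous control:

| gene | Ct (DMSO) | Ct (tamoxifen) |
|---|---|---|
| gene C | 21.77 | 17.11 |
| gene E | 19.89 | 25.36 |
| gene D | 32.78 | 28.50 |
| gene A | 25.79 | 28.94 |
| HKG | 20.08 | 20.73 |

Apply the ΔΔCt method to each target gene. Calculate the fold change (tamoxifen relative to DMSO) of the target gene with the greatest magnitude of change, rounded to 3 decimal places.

39.671

gene C: ΔΔCt = (17.11−20.73) − (21.77−20.08) = -3.62 − 1.69 = -5.31; fold change = 2^5.31 = 39.671
gene E: ΔΔCt = (25.36−20.73) − (19.89−20.08) = 4.63 − (-0.19) = 4.82; fold change = 2^-4.82 = 0.035
gene D: ΔΔCt = (28.50−20.73) − (32.78−20.08) = 7.77 − 12.70 = -4.93; fold change = 2^4.93 = 30.484
gene A: ΔΔCt = (28.94−20.73) − (25.79−20.08) = 8.21 − 5.71 = 2.50; fold change = 2^-2.50 = 0.177
gene C has the largest |ΔΔCt| = 5.31.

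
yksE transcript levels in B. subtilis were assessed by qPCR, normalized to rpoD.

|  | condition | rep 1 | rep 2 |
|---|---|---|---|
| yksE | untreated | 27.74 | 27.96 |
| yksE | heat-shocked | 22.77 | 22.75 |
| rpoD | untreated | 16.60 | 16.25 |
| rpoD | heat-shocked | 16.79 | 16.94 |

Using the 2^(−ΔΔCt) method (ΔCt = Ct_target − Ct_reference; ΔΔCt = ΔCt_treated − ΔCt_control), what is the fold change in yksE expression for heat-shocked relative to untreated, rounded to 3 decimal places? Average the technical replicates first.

46.206

Mean Ct: yksE untreated 27.850; yksE heat-shocked 22.760; rpoD untreated 16.425; rpoD heat-shocked 16.865
ΔCt(untreated) = 27.850 − 16.425 = 11.425
ΔCt(heat-shocked) = 22.760 − 16.865 = 5.895
ΔΔCt = 5.895 − 11.425 = -5.530
Fold change = 2^(−(-5.530)) = 2^5.530 = 46.2057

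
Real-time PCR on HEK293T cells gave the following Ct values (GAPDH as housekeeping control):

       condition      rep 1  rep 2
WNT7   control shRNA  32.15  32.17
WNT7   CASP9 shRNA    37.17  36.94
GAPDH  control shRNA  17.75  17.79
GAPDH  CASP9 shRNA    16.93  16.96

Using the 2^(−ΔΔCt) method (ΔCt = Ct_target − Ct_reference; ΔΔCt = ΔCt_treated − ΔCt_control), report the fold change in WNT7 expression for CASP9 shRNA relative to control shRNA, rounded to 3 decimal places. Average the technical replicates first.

Mean Ct: WNT7 control shRNA 32.160; WNT7 CASP9 shRNA 37.055; GAPDH control shRNA 17.770; GAPDH CASP9 shRNA 16.945
ΔCt(control shRNA) = 32.160 − 17.770 = 14.390
ΔCt(CASP9 shRNA) = 37.055 − 16.945 = 20.110
ΔΔCt = 20.110 − 14.390 = 5.720
Fold change = 2^(−5.720) = 0.0190

0.019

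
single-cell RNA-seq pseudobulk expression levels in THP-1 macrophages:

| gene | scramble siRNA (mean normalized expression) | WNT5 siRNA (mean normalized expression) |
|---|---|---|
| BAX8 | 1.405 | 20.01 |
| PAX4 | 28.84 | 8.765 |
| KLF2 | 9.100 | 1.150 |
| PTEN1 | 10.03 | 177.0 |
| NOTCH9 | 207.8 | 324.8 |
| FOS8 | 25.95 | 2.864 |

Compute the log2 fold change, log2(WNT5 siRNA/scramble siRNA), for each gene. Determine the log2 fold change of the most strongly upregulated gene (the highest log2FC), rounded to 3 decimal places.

4.141

log2(20.01/1.405) = 3.832  (BAX8)
log2(8.765/28.84) = -1.718  (PAX4)
log2(1.150/9.100) = -2.984  (KLF2)
log2(177.0/10.03) = 4.141  (PTEN1)
log2(324.8/207.8) = 0.644  (NOTCH9)
log2(2.864/25.95) = -3.180  (FOS8)
PTEN1 is most strongly upregulated.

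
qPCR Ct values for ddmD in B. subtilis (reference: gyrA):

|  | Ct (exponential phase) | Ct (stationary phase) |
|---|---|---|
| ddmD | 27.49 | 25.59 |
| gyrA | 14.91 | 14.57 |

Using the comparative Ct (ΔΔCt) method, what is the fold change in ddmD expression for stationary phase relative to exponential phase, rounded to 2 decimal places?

ΔCt(exponential phase) = 27.490 − 14.910 = 12.580
ΔCt(stationary phase) = 25.590 − 14.570 = 11.020
ΔΔCt = 11.020 − 12.580 = -1.560
Fold change = 2^(−(-1.560)) = 2^1.560 = 2.949

2.95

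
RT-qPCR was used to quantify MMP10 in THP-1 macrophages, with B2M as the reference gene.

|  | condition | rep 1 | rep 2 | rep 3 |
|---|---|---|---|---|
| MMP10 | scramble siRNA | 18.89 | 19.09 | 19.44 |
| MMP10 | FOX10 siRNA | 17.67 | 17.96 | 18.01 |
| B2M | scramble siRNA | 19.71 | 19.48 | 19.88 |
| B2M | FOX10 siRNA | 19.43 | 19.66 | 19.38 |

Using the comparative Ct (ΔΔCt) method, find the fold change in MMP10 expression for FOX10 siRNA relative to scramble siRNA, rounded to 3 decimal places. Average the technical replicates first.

2.085

Mean Ct: MMP10 scramble siRNA 19.140; MMP10 FOX10 siRNA 17.880; B2M scramble siRNA 19.690; B2M FOX10 siRNA 19.490
ΔCt(scramble siRNA) = 19.140 − 19.690 = -0.550
ΔCt(FOX10 siRNA) = 17.880 − 19.490 = -1.610
ΔΔCt = -1.610 − (-0.550) = -1.060
Fold change = 2^(−(-1.060)) = 2^1.060 = 2.0849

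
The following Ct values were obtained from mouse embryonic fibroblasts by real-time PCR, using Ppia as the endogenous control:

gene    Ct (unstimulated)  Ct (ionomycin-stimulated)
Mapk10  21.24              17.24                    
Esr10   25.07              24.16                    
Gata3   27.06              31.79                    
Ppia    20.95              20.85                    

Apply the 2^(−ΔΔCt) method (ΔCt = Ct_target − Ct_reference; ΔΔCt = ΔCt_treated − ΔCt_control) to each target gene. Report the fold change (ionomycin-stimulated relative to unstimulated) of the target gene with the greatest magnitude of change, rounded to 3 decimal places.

0.035

Mapk10: ΔΔCt = (17.24−20.85) − (21.24−20.95) = -3.61 − 0.29 = -3.90; fold change = 2^3.90 = 14.929
Esr10: ΔΔCt = (24.16−20.85) − (25.07−20.95) = 3.31 − 4.12 = -0.81; fold change = 2^0.81 = 1.753
Gata3: ΔΔCt = (31.79−20.85) − (27.06−20.95) = 10.94 − 6.11 = 4.83; fold change = 2^-4.83 = 0.035
Gata3 has the largest |ΔΔCt| = 4.83.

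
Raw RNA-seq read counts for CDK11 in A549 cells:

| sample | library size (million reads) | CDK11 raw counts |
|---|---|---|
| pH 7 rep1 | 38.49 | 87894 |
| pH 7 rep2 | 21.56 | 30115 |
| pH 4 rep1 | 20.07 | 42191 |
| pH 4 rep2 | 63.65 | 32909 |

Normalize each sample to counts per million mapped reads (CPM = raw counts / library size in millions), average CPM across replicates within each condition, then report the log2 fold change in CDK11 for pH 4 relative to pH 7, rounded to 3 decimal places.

CPM(pH 7 rep1) = 87894 / 38.49 = 2283.5542
CPM(pH 7 rep2) = 30115 / 21.56 = 1396.7996
CPM(pH 4 rep1) = 42191 / 20.07 = 2102.1923
CPM(pH 4 rep2) = 32909 / 63.65 = 517.0306
mean CPM(pH 7) = 1840.1769; mean CPM(pH 4) = 1309.6115
Fold change = 1309.6115 / 1840.1769 = 0.71168
log2(0.71168) = -0.4907

-0.491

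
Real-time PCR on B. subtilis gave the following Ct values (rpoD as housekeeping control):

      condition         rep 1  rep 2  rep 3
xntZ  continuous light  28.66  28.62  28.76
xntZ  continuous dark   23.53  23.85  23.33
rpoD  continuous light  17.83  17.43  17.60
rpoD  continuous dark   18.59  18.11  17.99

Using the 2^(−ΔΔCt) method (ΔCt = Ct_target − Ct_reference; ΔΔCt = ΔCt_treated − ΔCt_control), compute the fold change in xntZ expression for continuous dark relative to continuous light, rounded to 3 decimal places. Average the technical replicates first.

Mean Ct: xntZ continuous light 28.680; xntZ continuous dark 23.570; rpoD continuous light 17.620; rpoD continuous dark 18.230
ΔCt(continuous light) = 28.680 − 17.620 = 11.060
ΔCt(continuous dark) = 23.570 − 18.230 = 5.340
ΔΔCt = 5.340 − 11.060 = -5.720
Fold change = 2^(−(-5.720)) = 2^5.720 = 52.7098

52.710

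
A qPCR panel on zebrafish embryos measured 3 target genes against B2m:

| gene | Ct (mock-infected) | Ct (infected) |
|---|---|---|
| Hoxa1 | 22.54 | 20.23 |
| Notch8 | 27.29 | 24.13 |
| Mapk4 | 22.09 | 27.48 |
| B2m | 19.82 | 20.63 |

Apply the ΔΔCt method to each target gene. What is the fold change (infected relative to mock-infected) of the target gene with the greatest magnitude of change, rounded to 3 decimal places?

Hoxa1: ΔΔCt = (20.23−20.63) − (22.54−19.82) = -0.40 − 2.72 = -3.12; fold change = 2^3.12 = 8.694
Notch8: ΔΔCt = (24.13−20.63) − (27.29−19.82) = 3.50 − 7.47 = -3.97; fold change = 2^3.97 = 15.671
Mapk4: ΔΔCt = (27.48−20.63) − (22.09−19.82) = 6.85 − 2.27 = 4.58; fold change = 2^-4.58 = 0.042
Mapk4 has the largest |ΔΔCt| = 4.58.

0.042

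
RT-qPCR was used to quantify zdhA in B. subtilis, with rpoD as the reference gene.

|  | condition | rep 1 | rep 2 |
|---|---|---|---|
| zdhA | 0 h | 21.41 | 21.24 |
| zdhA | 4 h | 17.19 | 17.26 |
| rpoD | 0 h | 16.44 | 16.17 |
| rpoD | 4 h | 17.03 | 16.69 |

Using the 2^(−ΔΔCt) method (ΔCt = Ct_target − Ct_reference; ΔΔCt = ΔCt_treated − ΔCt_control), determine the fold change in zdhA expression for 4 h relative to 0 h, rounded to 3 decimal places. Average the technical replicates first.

Mean Ct: zdhA 0 h 21.325; zdhA 4 h 17.225; rpoD 0 h 16.305; rpoD 4 h 16.860
ΔCt(0 h) = 21.325 − 16.305 = 5.020
ΔCt(4 h) = 17.225 − 16.860 = 0.365
ΔΔCt = 0.365 − 5.020 = -4.655
Fold change = 2^(−(-4.655)) = 2^4.655 = 25.1939

25.194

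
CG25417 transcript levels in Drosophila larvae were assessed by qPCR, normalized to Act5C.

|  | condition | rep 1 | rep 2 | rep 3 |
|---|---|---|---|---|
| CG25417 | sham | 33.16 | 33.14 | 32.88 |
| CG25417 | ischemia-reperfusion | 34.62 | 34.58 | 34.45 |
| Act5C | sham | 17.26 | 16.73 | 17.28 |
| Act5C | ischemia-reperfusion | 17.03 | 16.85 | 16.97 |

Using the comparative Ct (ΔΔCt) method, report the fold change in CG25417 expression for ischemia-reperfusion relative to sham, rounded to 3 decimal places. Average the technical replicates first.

0.323

Mean Ct: CG25417 sham 33.060; CG25417 ischemia-reperfusion 34.550; Act5C sham 17.090; Act5C ischemia-reperfusion 16.950
ΔCt(sham) = 33.060 − 17.090 = 15.970
ΔCt(ischemia-reperfusion) = 34.550 − 16.950 = 17.600
ΔΔCt = 17.600 − 15.970 = 1.630
Fold change = 2^(−1.630) = 0.3231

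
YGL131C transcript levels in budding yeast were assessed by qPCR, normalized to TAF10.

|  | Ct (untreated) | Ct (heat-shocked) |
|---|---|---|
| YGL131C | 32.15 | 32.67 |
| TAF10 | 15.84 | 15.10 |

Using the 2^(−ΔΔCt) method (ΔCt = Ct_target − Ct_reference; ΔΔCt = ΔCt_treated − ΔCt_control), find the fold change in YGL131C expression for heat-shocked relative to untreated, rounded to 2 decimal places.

0.42

ΔCt(untreated) = 32.150 − 15.840 = 16.310
ΔCt(heat-shocked) = 32.670 − 15.100 = 17.570
ΔΔCt = 17.570 − 16.310 = 1.260
Fold change = 2^(−1.260) = 0.418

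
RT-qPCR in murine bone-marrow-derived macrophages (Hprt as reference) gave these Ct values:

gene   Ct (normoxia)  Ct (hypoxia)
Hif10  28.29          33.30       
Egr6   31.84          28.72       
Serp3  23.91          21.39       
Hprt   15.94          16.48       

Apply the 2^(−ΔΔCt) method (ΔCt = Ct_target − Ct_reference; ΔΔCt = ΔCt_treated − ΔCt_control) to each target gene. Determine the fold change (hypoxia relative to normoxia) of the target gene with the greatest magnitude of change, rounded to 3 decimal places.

Hif10: ΔΔCt = (33.30−16.48) − (28.29−15.94) = 16.82 − 12.35 = 4.47; fold change = 2^-4.47 = 0.045
Egr6: ΔΔCt = (28.72−16.48) − (31.84−15.94) = 12.24 − 15.90 = -3.66; fold change = 2^3.66 = 12.641
Serp3: ΔΔCt = (21.39−16.48) − (23.91−15.94) = 4.91 − 7.97 = -3.06; fold change = 2^3.06 = 8.340
Hif10 has the largest |ΔΔCt| = 4.47.

0.045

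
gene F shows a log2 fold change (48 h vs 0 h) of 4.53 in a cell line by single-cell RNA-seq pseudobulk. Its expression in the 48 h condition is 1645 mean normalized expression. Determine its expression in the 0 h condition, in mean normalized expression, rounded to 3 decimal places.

71.203

Fold change = 2^(4.53) = 23.1029
0 h expression = 1645 / 23.1029 = 71.203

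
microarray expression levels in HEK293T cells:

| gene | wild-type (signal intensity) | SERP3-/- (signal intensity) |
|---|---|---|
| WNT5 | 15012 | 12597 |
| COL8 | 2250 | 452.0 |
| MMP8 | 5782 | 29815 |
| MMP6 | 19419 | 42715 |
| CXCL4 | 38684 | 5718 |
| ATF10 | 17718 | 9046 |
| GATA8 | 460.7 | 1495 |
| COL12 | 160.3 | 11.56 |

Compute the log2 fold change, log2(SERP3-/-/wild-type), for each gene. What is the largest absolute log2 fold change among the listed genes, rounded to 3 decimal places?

3.794

log2(12597/15012) = -0.253  (WNT5)
log2(452.0/2250) = -2.316  (COL8)
log2(29815/5782) = 2.366  (MMP8)
log2(42715/19419) = 1.137  (MMP6)
log2(5718/38684) = -2.758  (CXCL4)
log2(9046/17718) = -0.970  (ATF10)
log2(1495/460.7) = 1.698  (GATA8)
log2(11.56/160.3) = -3.794  (COL12)
The largest magnitude belongs to COL12.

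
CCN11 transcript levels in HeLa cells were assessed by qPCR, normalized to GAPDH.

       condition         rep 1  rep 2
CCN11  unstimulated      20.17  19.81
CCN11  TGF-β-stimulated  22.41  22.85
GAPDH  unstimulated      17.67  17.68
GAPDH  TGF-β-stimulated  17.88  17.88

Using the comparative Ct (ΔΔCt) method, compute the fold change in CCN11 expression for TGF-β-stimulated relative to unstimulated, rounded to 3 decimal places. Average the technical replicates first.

Mean Ct: CCN11 unstimulated 19.990; CCN11 TGF-β-stimulated 22.630; GAPDH unstimulated 17.675; GAPDH TGF-β-stimulated 17.880
ΔCt(unstimulated) = 19.990 − 17.675 = 2.315
ΔCt(TGF-β-stimulated) = 22.630 − 17.880 = 4.750
ΔΔCt = 4.750 − 2.315 = 2.435
Fold change = 2^(−2.435) = 0.1849

0.185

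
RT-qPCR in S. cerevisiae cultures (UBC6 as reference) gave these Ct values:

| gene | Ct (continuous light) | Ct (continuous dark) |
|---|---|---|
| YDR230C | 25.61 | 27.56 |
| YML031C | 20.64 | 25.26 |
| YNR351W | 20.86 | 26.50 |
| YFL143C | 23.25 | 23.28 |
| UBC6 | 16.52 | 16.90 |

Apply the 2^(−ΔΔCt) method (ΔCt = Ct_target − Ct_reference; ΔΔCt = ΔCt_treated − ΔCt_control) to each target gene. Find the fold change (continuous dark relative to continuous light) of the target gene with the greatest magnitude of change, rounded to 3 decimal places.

0.026

YDR230C: ΔΔCt = (27.56−16.90) − (25.61−16.52) = 10.66 − 9.09 = 1.57; fold change = 2^-1.57 = 0.337
YML031C: ΔΔCt = (25.26−16.90) − (20.64−16.52) = 8.36 − 4.12 = 4.24; fold change = 2^-4.24 = 0.053
YNR351W: ΔΔCt = (26.50−16.90) − (20.86−16.52) = 9.60 − 4.34 = 5.26; fold change = 2^-5.26 = 0.026
YFL143C: ΔΔCt = (23.28−16.90) − (23.25−16.52) = 6.38 − 6.73 = -0.35; fold change = 2^0.35 = 1.275
YNR351W has the largest |ΔΔCt| = 5.26.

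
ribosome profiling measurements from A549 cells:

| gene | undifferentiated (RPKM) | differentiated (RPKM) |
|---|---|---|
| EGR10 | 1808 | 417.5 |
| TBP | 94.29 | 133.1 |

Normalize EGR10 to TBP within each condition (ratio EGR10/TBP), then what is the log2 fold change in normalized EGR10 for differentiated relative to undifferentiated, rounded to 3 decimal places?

-2.612

EGR10/TBP (undifferentiated) = 1808 / 94.29 = 19.175
EGR10/TBP (differentiated) = 417.5 / 133.1 = 3.1367
Fold change = 3.1367 / 19.175 = 0.1636
log2(0.1636) = -2.6119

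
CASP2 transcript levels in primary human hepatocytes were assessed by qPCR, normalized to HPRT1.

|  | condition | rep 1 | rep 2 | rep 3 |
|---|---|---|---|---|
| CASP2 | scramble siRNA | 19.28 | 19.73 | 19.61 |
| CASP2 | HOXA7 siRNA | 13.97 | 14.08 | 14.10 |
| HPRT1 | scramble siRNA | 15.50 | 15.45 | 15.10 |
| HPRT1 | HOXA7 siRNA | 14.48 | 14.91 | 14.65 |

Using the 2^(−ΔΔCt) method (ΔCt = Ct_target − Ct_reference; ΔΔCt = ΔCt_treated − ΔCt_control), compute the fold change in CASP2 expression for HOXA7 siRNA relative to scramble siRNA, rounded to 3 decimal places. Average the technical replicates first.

Mean Ct: CASP2 scramble siRNA 19.540; CASP2 HOXA7 siRNA 14.050; HPRT1 scramble siRNA 15.350; HPRT1 HOXA7 siRNA 14.680
ΔCt(scramble siRNA) = 19.540 − 15.350 = 4.190
ΔCt(HOXA7 siRNA) = 14.050 − 14.680 = -0.630
ΔΔCt = -0.630 − 4.190 = -4.820
Fold change = 2^(−(-4.820)) = 2^4.820 = 28.2465

28.246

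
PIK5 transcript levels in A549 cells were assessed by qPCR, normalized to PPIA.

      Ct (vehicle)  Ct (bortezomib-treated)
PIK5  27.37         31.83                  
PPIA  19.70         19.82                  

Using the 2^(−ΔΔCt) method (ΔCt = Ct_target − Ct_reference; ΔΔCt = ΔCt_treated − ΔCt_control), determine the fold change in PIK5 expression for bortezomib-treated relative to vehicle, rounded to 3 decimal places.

ΔCt(vehicle) = 27.370 − 19.700 = 7.670
ΔCt(bortezomib-treated) = 31.830 − 19.820 = 12.010
ΔΔCt = 12.010 − 7.670 = 4.340
Fold change = 2^(−4.340) = 0.0494

0.049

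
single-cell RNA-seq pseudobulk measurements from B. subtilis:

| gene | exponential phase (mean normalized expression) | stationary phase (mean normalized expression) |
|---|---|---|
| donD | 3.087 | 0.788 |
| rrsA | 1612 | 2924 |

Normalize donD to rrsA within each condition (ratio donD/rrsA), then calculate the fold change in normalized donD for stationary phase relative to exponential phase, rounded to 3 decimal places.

donD/rrsA (exponential phase) = 3.087 / 1612 = 0.001915
donD/rrsA (stationary phase) = 0.788 / 2924 = 0.00026949
Fold change = 0.00026949 / 0.001915 = 0.1407

0.141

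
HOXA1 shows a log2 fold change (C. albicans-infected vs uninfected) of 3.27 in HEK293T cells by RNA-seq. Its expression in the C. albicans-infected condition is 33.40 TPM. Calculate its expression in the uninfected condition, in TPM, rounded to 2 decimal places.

3.46

Fold change = 2^(3.27) = 9.6465
uninfected expression = 33.40 / 9.6465 = 3.46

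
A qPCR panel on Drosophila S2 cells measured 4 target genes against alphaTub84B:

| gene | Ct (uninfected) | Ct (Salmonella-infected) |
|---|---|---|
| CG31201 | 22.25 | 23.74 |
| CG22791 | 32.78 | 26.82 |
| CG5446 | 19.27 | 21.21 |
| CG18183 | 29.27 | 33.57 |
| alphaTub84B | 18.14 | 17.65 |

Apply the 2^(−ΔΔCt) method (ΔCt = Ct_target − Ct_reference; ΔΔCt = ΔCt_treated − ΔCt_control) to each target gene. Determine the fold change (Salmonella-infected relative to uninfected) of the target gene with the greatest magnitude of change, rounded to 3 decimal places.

44.324

CG31201: ΔΔCt = (23.74−17.65) − (22.25−18.14) = 6.09 − 4.11 = 1.98; fold change = 2^-1.98 = 0.253
CG22791: ΔΔCt = (26.82−17.65) − (32.78−18.14) = 9.17 − 14.64 = -5.47; fold change = 2^5.47 = 44.324
CG5446: ΔΔCt = (21.21−17.65) − (19.27−18.14) = 3.56 − 1.13 = 2.43; fold change = 2^-2.43 = 0.186
CG18183: ΔΔCt = (33.57−17.65) − (29.27−18.14) = 15.92 − 11.13 = 4.79; fold change = 2^-4.79 = 0.036
CG22791 has the largest |ΔΔCt| = 5.47.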